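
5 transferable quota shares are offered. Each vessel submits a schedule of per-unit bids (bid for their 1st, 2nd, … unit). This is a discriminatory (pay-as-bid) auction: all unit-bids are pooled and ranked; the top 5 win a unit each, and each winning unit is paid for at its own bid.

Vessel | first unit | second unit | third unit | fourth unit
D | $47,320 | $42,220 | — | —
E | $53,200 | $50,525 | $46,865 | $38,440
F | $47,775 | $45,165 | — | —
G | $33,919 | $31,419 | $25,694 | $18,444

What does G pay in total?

Merging the schedules and taking the best 5: 53,200 (E-1), 50,525 (E-2), 47,775 (F-1), 47,320 (D-1), 46,865 (E-3)
Next rejected bid: $45,165 (not a price — pay-as-bid).
G wins no units.

G pays $0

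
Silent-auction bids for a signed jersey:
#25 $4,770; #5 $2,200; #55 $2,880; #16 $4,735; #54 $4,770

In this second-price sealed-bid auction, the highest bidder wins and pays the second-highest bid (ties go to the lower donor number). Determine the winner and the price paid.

#25 pays $4,770

Rule: the highest bidder wins and pays the second-highest bid.
Bids ranked: 4,770 (#25) > 4,770 (#54) > 4,735 (#16) > 2,880 (#55) > 2,200 (#5)
#25 and #54 tie at $4,770; tie-break gives it to #25.
Second-price: #25 pays #54's bid of $4,770.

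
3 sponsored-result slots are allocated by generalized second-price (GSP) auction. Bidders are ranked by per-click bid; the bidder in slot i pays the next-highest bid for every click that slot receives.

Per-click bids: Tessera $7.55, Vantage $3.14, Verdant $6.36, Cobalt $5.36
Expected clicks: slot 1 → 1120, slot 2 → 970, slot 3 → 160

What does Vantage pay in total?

Ranked by bid: $7.55 (Tessera) > $6.36 (Verdant) > $5.36 (Cobalt) > $3.14 (Vantage)
Vantage ranks below slot 3 → no slot, pays nothing.

Vantage pays $0.00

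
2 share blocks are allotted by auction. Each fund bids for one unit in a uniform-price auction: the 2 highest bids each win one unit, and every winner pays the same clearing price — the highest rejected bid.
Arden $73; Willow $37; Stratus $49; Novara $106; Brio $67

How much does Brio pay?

Sorting: 106 (Novara), 73 (Arden), 67 (Brio), 49 (Stratus), …
The 2 highest are Novara, Arden.
First losing bid is Brio's $67, which sets the uniform price.
Brio does not win → pays $0.

Brio pays $0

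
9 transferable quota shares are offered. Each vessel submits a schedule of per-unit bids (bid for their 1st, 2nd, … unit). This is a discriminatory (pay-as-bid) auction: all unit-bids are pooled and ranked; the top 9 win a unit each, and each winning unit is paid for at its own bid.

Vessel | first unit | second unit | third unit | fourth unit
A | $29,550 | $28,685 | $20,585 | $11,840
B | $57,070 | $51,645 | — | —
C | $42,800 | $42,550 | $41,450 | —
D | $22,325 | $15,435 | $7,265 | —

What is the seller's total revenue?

Total revenue: $336,660

All unit-bids, highest first — top 9: 57,070 (B-1), 51,645 (B-2), 42,800 (C-1), 42,550 (C-2), 41,450 (C-3), 29,550 (A-1), 28,685 (A-2), 22,325 (D-1), 20,585 (A-3)
Next rejected bid: $15,435 (not a price — pay-as-bid).
Each winning unit pays its own bid.
Revenue = 57,070 + 51,645 + 42,800 + 42,550 + 41,450 + 29,550 + 28,685 + 22,325 + 20,585 = $336,660.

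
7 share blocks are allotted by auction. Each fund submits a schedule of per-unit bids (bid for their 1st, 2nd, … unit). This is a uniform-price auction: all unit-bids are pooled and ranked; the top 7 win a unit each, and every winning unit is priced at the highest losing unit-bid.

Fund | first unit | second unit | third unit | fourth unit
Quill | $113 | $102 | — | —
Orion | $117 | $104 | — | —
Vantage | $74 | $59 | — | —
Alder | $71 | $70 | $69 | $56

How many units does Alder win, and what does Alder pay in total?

Alder: 2 units, pays $138

Merging the schedules and taking the best 7: 117 (Orion-1), 113 (Quill-1), 104 (Orion-2), 102 (Quill-2), 74 (Vantage-1), 71 (Alder-1), 70 (Alder-2)
First bid not allocated: $69.
Alder wins 2 unit(s) at $69 each.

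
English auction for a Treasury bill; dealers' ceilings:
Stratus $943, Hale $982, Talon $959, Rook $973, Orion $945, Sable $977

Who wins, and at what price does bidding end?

Limits ranked: 982 (Hale) > 977 (Sable) > 973 (Rook) > 959 (Talon) > 945 (Orion) > 943 (Stratus)
Bidding ends when Sable exits at $977; Hale takes it.

Hale wins at $977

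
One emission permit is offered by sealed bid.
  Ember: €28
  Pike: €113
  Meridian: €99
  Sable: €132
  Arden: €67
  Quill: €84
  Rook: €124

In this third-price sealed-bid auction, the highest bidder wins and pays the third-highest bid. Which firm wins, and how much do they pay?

Sable pays €113

Rule: the highest bidder wins and pays the third-highest bid.
Bids in order: 132 (Sable) > 124 (Rook) > 113 (Pike) > 99 (Meridian) > 84 (Quill) > 67 (Arden) > …
Sable wins; payment is bid #3 in the ranking = €113.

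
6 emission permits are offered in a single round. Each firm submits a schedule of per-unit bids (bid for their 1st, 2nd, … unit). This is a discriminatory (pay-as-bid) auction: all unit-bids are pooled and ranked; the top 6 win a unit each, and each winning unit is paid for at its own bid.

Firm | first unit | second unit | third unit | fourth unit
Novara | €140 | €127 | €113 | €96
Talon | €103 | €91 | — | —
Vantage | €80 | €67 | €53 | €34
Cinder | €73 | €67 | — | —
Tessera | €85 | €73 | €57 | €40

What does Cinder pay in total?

Cinder pays €0

Merging the schedules and taking the best 6: 140 (Novara-1), 127 (Novara-2), 113 (Novara-3), 103 (Talon-1), 96 (Novara-4), 91 (Talon-2)
Next rejected bid: €85 (not a price — pay-as-bid).
Cinder wins no units.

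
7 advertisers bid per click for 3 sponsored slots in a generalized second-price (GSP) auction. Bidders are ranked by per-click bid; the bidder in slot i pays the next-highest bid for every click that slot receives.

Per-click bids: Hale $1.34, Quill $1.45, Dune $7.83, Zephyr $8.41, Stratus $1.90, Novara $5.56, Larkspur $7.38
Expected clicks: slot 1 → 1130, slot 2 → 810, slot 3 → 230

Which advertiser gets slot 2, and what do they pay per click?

Per-click bids in order: $8.41 (Zephyr) > $7.83 (Dune) > $7.38 (Larkspur) > $5.56 (Novara) > …
Slot 2 goes to the second-ranked bidder, Dune, who pays the next bid down: $7.38/click.

Dune; $7.38 per click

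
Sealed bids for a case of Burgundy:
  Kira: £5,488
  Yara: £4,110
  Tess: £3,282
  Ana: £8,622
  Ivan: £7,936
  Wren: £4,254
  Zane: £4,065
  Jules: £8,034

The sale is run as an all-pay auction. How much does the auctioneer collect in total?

Sorting bids: 8,622 (Ana) > 8,034 (Jules) > 7,936 (Ivan) > 5,488 (Kira) > 4,254 (Wren) > 4,110 (Yara) > …
Every bidder forfeits their bid regardless of winning.
Revenue = 5,488 + 4,110 + 3,282 + 8,622 + 7,936 + 4,254 + 4,065 + 8,034 = £45,791.

Total revenue: £45,791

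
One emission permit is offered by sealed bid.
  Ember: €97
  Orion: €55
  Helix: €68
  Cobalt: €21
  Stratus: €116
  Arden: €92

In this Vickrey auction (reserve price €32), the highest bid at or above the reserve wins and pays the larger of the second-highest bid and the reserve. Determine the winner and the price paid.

Stratus pays €97

Sorting bids: 116 (Stratus) > 97 (Ember) > 92 (Arden) > 68 (Helix) > 55 (Orion) > 21 (Cobalt)
Stratus has the top bid at or above the reserve (€116).
Second-highest bid €97 exceeds the reserve €32 → payment €97.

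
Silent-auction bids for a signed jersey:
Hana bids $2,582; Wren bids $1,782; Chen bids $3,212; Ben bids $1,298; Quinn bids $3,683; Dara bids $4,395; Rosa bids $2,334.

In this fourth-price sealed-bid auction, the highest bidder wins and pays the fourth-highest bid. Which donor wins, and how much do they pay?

Dara pays $2,582

Bids in order: 4,395 (Dara) > 3,683 (Quinn) > 3,212 (Chen) > 2,582 (Hana) > 2,334 (Rosa) > 1,782 (Wren) > …
Dara is highest; pays the fourth-highest bid, $2,582.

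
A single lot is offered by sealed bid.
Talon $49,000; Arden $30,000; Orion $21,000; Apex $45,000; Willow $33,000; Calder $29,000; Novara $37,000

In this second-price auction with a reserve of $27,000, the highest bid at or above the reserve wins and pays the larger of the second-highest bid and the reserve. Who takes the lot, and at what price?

Sorting bids: 49,000 (Talon) > 45,000 (Apex) > 37,000 (Novara) > 33,000 (Willow) > 30,000 (Arden) > 29,000 (Calder) > …
Highest eligible bid: Talon at $49,000.
max(second-highest $45,000, reserve $27,000) = $45,000; the reserve does not bind.

Talon pays $45,000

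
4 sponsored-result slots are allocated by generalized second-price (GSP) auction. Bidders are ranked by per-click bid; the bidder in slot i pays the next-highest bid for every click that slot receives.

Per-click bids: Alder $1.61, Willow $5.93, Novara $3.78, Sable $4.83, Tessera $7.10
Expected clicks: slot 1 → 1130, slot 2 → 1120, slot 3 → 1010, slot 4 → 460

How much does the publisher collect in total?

Total revenue: $16668.90

Per-click bids in order: $7.10 (Tessera) > $5.93 (Willow) > $4.83 (Sable) > $3.78 (Novara) > $1.61 (Alder)
Slot 1: Tessera pays $5.93 × 1130 = $6700.90
Slot 2: Willow pays $4.83 × 1120 = $5409.60
Slot 3: Sable pays $3.78 × 1010 = $3817.80
Slot 4: Novara pays $1.61 × 460 = $740.60
Total = $16668.90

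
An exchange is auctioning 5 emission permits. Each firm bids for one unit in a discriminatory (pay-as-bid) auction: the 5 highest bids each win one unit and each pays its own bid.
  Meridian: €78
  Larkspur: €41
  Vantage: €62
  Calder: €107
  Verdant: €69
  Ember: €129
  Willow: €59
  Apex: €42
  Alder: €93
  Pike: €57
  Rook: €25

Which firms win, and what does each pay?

Sorting: 129 (Ember), 107 (Calder), 93 (Alder), 78 (Meridian), 69 (Verdant), 62 (Vantage), 59 (Willow), …
Top 5: Ember, Calder, Alder, Meridian, Verdant.
Each winner pays its own bid: Ember €129, Calder €107, Alder €93, Meridian €78, Verdant €69.

Ember €129, Calder €107, Alder €93, Meridian €78, Verdant €69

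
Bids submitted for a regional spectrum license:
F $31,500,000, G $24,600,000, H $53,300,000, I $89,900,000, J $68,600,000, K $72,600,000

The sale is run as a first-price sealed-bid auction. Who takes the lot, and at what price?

I pays $89,900,000

First-price sealed-bid auction: the highest bidder wins and pays their own bid.
Bids in order: 89,900,000 (I) > 72,600,000 (K) > 68,600,000 (J) > 53,300,000 (H) > 31,500,000 (F) > 24,600,000 (G)
I has the highest bid and pays exactly that: $89,900,000.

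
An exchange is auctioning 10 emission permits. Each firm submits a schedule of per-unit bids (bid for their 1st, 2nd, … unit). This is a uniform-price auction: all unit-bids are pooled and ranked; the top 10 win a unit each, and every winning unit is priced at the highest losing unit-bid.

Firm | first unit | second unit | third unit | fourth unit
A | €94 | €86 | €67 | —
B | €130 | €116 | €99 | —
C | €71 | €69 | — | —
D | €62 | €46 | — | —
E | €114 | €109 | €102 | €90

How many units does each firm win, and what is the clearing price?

A 2, B 3, C 1, E 4; clearing price €69

All unit-bids, highest first — top 10: 130 (B-1), 116 (B-2), 114 (E-1), 109 (E-2), 102 (E-3), 99 (B-3), 94 (A-1), 90 (E-4), 86 (A-2), 71 (C-1)
First bid not allocated: €69.
Allocation: A 2, B 3, C 1, E 4.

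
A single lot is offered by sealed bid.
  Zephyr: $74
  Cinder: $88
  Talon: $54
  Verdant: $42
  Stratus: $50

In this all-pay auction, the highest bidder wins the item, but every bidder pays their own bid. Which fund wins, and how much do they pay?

Cinder pays $88

Bids in order: 88 (Cinder) > 74 (Zephyr) > 54 (Talon) > 50 (Stratus) > 42 (Verdant)
Cinder is highest and takes the item; every bidder forfeits their bid.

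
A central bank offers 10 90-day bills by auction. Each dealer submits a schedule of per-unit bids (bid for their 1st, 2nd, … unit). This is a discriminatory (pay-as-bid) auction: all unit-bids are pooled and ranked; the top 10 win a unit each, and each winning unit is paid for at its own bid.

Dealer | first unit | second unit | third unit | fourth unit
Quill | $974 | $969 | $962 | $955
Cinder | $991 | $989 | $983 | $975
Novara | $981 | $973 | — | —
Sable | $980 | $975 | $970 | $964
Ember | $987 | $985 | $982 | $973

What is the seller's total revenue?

Pooled unit-bids ranked (top 10): 991 (Cinder-1), 989 (Cinder-2), 987 (Ember-1), 985 (Ember-2), 983 (Cinder-3), 982 (Ember-3), 981 (Novara-1), 980 (Sable-1), 975 (Cinder-4), 975 (Sable-2)
Next rejected bid: $974 (not a price — pay-as-bid).
Each winning unit pays its own bid.
Revenue = 991 + 989 + 987 + 985 + 983 + 982 + 981 + 980 + 975 + 975 = $9,828.

Total revenue: $9,828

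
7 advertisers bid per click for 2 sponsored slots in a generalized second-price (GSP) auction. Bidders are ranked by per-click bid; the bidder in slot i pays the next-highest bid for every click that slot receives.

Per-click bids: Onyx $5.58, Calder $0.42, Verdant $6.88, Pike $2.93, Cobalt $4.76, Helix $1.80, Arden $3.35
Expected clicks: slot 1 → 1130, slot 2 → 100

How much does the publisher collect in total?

Total revenue: $6781.40

Sorting advertisers: $6.88 (Verdant) > $5.58 (Onyx) > $4.76 (Cobalt) > …
Slot 1: Verdant pays $5.58 × 1130 = $6305.40
Slot 2: Onyx pays $4.76 × 100 = $476.00
Total = $6781.40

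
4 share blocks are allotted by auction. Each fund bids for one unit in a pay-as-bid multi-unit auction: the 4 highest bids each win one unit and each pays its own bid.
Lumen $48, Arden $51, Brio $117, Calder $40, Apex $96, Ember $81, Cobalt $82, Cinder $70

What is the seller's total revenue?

Bids ranked high→low: 117 (Brio), 96 (Apex), 82 (Cobalt), 81 (Ember), 70 (Cinder), 51 (Arden), …
Winners (4 units): Brio, Apex, Cobalt, Ember.
Total revenue = 117 + 96 + 82 + 81 = $376.

Total revenue: $376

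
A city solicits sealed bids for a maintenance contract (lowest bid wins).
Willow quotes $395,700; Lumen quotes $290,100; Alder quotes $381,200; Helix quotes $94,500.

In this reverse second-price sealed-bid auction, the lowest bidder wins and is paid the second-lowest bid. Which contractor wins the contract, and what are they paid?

Helix is paid $290,100

Bids ranked: 94,500 (Helix) < 290,100 (Lumen) < 381,200 (Alder) < 395,700 (Willow)
Helix wins with the lowest bid; price is set by the runner-up at $290,100.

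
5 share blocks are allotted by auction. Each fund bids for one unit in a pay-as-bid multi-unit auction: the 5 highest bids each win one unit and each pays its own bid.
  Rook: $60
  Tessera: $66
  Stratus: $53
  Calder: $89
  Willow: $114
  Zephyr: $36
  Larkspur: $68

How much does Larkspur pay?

Sorting: 114 (Willow), 89 (Calder), 68 (Larkspur), 66 (Tessera), 60 (Rook), 53 (Stratus), 36 (Zephyr)
Top 5: Willow, Calder, Larkspur, Tessera, Rook.
Larkspur wins → own bid $68.

Larkspur pays $68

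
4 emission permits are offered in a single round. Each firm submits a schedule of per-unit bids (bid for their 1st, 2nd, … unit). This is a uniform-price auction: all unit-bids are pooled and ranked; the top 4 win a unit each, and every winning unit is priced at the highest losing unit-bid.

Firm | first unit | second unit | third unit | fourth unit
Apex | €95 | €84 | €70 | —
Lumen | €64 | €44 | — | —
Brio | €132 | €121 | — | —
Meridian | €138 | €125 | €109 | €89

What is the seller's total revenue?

All unit-bids, highest first — top 4: 138 (Meridian-1), 132 (Brio-1), 125 (Meridian-2), 121 (Brio-2)
The (k+1)-th unit-bid is €109.
Allocation: Brio 2, Meridian 2. Every unit priced at €109.
Revenue = 4 × 109 = €436.

Total revenue: €436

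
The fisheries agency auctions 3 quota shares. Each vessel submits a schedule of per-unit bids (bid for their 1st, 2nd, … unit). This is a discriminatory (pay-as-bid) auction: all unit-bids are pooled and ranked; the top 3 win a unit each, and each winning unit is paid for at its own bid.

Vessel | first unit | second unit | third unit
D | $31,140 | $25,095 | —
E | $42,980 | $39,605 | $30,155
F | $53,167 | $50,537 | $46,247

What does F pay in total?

F pays $149,951

Merging the schedules and taking the best 3: 53,167 (F-1), 50,537 (F-2), 46,247 (F-3)
Next rejected bid: $42,980 (not a price — pay-as-bid).
F's winning unit-bids: 53,167 + 50,537 + 46,247 = $149,951.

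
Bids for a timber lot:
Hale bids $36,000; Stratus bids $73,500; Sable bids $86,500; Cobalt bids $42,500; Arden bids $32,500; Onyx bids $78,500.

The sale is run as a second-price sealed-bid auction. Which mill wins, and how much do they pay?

Second-price sealed-bid auction: the highest bidder wins and pays the second-highest bid.
Bids ranked: 86,500 (Sable) > 78,500 (Onyx) > 73,500 (Stratus) > 42,500 (Cobalt) > 36,000 (Hale) > 32,500 (Arden)
Sable is highest; pays the second-highest bid, $78,500.

Sable pays $78,500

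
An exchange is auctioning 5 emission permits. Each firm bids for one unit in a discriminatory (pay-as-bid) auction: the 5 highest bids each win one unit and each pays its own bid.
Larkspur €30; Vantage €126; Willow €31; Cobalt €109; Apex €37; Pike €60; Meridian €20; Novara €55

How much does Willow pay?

Willow pays €0

Ordering the bids: 126 (Vantage), 109 (Cobalt), 60 (Pike), 55 (Novara), 37 (Apex), 31 (Willow), 30 (Larkspur), …
Top 5: Vantage, Cobalt, Pike, Novara, Apex.
Willow does not win → €0.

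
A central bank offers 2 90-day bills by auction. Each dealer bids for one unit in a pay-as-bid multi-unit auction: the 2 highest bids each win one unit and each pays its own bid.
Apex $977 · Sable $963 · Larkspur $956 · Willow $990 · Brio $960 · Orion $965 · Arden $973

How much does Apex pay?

Apex pays $977

Bids ranked high→low: 990 (Willow), 977 (Apex), 973 (Arden), 965 (Orion), …
The 2 highest are Willow, Apex.
Apex wins → own bid $977.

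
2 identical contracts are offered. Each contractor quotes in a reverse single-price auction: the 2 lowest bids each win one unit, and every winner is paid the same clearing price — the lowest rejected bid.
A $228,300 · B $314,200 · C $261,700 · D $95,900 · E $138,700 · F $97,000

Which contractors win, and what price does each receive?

D, F; each is paid $138,700

Sorting: 95,900 (D), 97,000 (F), 138,700 (E), 228,300 (A), …
Winners (2 units): D, F.
First losing bid is E's $138,700, which sets the uniform price.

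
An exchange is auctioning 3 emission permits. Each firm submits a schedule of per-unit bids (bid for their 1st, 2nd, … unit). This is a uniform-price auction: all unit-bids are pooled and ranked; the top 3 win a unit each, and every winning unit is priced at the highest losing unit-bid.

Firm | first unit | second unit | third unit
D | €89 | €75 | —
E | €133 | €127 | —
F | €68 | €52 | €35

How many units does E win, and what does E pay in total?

Merging the schedules and taking the best 3: 133 (E-1), 127 (E-2), 89 (D-1)
Highest rejected unit-bid = €75.
E wins 2 unit(s) at €75 each.

E: 2 units, pays €150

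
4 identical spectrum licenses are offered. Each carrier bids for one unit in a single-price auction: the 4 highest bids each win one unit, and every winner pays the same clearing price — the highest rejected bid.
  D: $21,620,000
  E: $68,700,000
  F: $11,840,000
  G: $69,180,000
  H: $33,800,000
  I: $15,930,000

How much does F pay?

Bids ranked high→low: 69,180,000 (G), 68,700,000 (E), 33,800,000 (H), 21,620,000 (D), 15,930,000 (I), 11,840,000 (F)
Top 4: G, E, H, D.
Clearing price = highest rejected bid = $15,930,000.
F does not win → pays $0.

F pays $0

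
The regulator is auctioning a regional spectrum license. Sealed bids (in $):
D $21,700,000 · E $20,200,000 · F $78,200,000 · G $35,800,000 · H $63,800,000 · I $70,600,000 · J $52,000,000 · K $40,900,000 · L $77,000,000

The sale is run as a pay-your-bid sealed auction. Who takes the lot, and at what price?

F pays $78,200,000

Rule: the highest bidder wins and pays their own bid.
Bids ranked: 78,200,000 (F) > 77,000,000 (L) > 70,600,000 (I) > 63,800,000 (H) > 52,000,000 (J) > 40,900,000 (K) > …
First-price: F pays what they bid, $78,200,000.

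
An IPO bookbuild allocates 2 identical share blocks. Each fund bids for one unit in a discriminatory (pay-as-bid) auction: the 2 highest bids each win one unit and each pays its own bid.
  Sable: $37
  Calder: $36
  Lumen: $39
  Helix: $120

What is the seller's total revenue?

Total revenue: $159

Ordering the bids: 120 (Helix), 39 (Lumen), 37 (Sable), 36 (Calder)
The 2 highest are Helix, Lumen.
Total revenue = 120 + 39 = $159.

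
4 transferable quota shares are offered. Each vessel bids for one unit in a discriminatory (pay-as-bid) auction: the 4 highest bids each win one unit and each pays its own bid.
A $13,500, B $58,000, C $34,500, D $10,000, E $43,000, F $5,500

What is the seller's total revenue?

Total revenue: $149,000

Bids ranked high→low: 58,000 (B), 43,000 (E), 34,500 (C), 13,500 (A), 10,000 (D), 5,500 (F)
The 4 highest are B, E, C, A.
Total revenue = 58,000 + 43,000 + 34,500 + 13,500 = $149,000.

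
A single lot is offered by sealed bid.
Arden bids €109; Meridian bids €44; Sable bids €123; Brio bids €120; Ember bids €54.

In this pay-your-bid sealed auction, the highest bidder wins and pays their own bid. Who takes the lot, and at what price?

Sable pays €123

Pay-your-bid sealed auction: the highest bidder wins and pays their own bid.
Sorting bids: 123 (Sable) > 120 (Brio) > 109 (Arden) > 54 (Ember) > 44 (Meridian)
First-price: Sable pays what they bid, €123.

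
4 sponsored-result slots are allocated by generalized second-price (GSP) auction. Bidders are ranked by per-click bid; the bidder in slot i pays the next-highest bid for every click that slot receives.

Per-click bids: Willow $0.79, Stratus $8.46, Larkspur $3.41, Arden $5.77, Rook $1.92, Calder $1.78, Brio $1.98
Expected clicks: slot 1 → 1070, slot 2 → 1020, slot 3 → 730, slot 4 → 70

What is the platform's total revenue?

Per-click bids in order: $8.46 (Stratus) > $5.77 (Arden) > $3.41 (Larkspur) > $1.98 (Brio) > $1.92 (Rook) > …
Slot 1: Stratus pays $5.77 × 1070 = $6173.90
Slot 2: Arden pays $3.41 × 1020 = $3478.20
Slot 3: Larkspur pays $1.98 × 730 = $1445.40
Slot 4: Brio pays $1.92 × 70 = $134.40
Total = $11231.90

Total revenue: $11231.90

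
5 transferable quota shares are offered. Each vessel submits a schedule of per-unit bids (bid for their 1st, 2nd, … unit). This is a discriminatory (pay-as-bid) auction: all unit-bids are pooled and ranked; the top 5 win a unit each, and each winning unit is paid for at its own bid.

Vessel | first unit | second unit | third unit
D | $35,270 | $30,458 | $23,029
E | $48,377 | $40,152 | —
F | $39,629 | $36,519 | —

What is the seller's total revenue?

Pooled unit-bids ranked (top 5): 48,377 (E-1), 40,152 (E-2), 39,629 (F-1), 36,519 (F-2), 35,270 (D-1)
Next rejected bid: $30,458 (not a price — pay-as-bid).
Each winning unit pays its own bid.
Revenue = 48,377 + 40,152 + 39,629 + 36,519 + 35,270 = $199,947.

Total revenue: $199,947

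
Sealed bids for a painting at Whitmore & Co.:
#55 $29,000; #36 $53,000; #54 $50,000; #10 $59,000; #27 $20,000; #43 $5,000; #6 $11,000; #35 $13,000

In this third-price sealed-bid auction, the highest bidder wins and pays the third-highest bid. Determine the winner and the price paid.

#10 pays $50,000

Bids ranked: 59,000 (#10) > 53,000 (#36) > 50,000 (#54) > 29,000 (#55) > 20,000 (#27) > 13,000 (#35) > …
#10 is highest; pays the third-highest bid, $50,000.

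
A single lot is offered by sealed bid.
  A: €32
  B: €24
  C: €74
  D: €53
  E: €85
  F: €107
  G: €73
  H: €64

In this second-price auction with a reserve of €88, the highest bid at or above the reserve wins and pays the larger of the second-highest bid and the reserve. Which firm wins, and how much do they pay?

Sorting bids: 107 (F) > 85 (E) > 74 (C) > 73 (G) > 64 (H) > 53 (D) > …
Highest eligible bid: F at €107.
max(second-highest €85, reserve €88) = €88.

F pays €88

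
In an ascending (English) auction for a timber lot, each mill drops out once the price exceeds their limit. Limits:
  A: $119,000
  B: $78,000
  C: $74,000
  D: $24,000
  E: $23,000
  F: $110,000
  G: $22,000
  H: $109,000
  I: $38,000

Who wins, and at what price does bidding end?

Limits ranked: 119,000 (A) > 110,000 (F) > 109,000 (H) > 78,000 (B) > 74,000 (C) > 38,000 (I) > …
Bidding ends when F exits at $110,000; A takes it.

A wins at $110,000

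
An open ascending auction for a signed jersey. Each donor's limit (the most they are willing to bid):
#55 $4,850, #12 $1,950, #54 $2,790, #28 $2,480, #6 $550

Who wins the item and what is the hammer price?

#55 wins at $2,790

Rule: the price rises until one bidder remains; the winner pays the price at which the last rival dropped out.
Limits ranked: 4,850 (#55) > 2,790 (#54) > 2,480 (#28) > 1,950 (#12) > 550 (#6)
Once the price passes $2,790, only #55 is left; the hammer falls at #54's limit of $2,790.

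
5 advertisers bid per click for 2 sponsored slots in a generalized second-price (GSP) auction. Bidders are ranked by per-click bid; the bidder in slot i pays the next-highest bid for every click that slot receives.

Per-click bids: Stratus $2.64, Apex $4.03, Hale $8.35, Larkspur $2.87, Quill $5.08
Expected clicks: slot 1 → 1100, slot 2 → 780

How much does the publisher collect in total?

Total revenue: $8731.40

Per-click bids in order: $8.35 (Hale) > $5.08 (Quill) > $4.03 (Apex) > …
Slot 1: Hale pays $5.08 × 1100 = $5588.00
Slot 2: Quill pays $4.03 × 780 = $3143.40
Total = $8731.40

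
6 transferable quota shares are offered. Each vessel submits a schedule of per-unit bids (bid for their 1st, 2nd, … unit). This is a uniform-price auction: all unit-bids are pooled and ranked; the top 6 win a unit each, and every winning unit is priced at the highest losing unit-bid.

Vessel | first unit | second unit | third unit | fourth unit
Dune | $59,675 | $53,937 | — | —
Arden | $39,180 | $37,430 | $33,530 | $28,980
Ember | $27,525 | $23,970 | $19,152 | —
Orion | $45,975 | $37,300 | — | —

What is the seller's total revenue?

Total revenue: $201,180

Merging the schedules and taking the best 6: 59,675 (Dune-1), 53,937 (Dune-2), 45,975 (Orion-1), 39,180 (Arden-1), 37,430 (Arden-2), 37,300 (Orion-2)
Highest rejected unit-bid = $33,530.
Allocation: Arden 2, Dune 2, Orion 2. Every unit priced at $33,530.
Revenue = 6 × 33,530 = $201,180.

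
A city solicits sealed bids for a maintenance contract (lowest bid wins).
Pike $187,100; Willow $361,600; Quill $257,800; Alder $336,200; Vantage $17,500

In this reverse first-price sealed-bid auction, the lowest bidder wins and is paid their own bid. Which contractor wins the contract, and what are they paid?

Vantage is paid $17,500

Bids in order: 17,500 (Vantage) < 187,100 (Pike) < 257,800 (Quill) < 336,200 (Alder) < 361,600 (Willow)
Vantage has the lowest bid and is paid exactly that: $17,500.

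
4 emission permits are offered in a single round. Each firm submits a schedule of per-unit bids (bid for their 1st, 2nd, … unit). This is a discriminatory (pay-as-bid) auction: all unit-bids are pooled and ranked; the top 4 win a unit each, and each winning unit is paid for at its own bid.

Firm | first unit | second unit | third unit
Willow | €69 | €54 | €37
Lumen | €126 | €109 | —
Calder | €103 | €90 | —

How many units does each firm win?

Calder 2, Lumen 2

All unit-bids, highest first — top 4: 126 (Lumen-1), 109 (Lumen-2), 103 (Calder-1), 90 (Calder-2)
Next rejected bid: €69 (not a price — pay-as-bid).
Allocation: Calder 2, Lumen 2.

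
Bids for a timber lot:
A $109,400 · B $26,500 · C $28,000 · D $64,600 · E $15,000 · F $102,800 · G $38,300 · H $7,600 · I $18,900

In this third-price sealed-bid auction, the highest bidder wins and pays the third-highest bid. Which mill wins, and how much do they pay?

Bids in order: 109,400 (A) > 102,800 (F) > 64,600 (D) > 38,300 (G) > 28,000 (C) > 26,500 (B) > …
A wins; payment is bid #3 in the ranking = $64,600.

A pays $64,600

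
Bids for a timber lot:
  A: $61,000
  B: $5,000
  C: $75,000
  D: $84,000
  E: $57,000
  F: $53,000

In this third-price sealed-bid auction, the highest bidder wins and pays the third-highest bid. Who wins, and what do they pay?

Sorting bids: 84,000 (D) > 75,000 (C) > 61,000 (A) > 57,000 (E) > 53,000 (F) > 5,000 (B)
D wins; payment is bid #3 in the ranking = $61,000.

D pays $61,000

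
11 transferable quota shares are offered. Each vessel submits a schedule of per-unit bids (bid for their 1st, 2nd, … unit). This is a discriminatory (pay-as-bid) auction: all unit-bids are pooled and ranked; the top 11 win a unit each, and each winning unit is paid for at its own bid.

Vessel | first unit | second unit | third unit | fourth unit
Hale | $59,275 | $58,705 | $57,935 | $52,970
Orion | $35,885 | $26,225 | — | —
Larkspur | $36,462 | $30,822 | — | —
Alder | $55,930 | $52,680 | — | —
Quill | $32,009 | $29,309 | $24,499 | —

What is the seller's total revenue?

All unit-bids, highest first — top 11: 59,275 (Hale-1), 58,705 (Hale-2), 57,935 (Hale-3), 55,930 (Alder-1), 52,970 (Hale-4), 52,680 (Alder-2), 36,462 (Larkspur-1), 35,885 (Orion-1), 32,009 (Quill-1), 30,822 (Larkspur-2), 29,309 (Quill-2)
Next rejected bid: $26,225 (not a price — pay-as-bid).
Each winning unit pays its own bid.
Revenue = 59,275 + 58,705 + 57,935 + 55,930 + 52,970 + 52,680 + 36,462 + 35,885 + 32,009 + 30,822 + 29,309 = $501,982.

Total revenue: $501,982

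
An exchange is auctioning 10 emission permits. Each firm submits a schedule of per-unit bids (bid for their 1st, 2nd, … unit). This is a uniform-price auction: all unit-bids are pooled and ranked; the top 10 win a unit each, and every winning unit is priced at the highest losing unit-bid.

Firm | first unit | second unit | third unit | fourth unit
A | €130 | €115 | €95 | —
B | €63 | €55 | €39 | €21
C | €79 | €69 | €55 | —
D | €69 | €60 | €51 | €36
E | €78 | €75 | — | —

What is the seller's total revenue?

All unit-bids, highest first — top 10: 130 (A-1), 115 (A-2), 95 (A-3), 79 (C-1), 78 (E-1), 75 (E-2), 69 (C-2), 69 (D-1), 63 (B-1), 60 (D-2)
Highest rejected unit-bid = €55.
Allocation: A 3, B 1, C 2, D 2, E 2. Every unit priced at €55.
Revenue = 10 × 55 = €550.

Total revenue: €550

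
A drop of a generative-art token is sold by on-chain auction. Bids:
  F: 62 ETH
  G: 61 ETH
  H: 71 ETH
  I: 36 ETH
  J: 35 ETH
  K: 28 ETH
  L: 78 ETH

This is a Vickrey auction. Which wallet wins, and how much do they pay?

L pays 71 ETH

Sorting bids: 78 (L) > 71 (H) > 62 (F) > 61 (G) > 36 (I) > 35 (J) > …
L is highest; pays the second-highest bid, 71 ETH.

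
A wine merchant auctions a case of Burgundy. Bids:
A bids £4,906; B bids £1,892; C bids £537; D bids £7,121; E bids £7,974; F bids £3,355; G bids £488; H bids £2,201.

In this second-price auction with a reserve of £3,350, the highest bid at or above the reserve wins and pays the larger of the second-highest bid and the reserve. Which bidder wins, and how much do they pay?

E pays £7,121

Rule: the highest bid at or above the reserve wins and pays the larger of the second-highest bid and the reserve.
Bids in order: 7,974 (E) > 7,121 (D) > 4,906 (A) > 3,355 (F) > 2,201 (H) > 1,892 (B) > …
Highest eligible bid: E at £7,974.
max(second-highest £7,121, reserve £3,350) = £7,121; the reserve does not bind.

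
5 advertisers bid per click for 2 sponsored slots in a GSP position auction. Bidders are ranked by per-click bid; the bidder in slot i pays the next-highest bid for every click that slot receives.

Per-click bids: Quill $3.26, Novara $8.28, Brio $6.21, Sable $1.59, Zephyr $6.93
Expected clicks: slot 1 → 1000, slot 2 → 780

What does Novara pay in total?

Novara pays $6930.00

Sorting advertisers: $8.28 (Novara) > $6.93 (Zephyr) > $6.21 (Brio) > …
Novara holds slot 1 → pays next bid $6.93 × 1000 clicks = $6930.00.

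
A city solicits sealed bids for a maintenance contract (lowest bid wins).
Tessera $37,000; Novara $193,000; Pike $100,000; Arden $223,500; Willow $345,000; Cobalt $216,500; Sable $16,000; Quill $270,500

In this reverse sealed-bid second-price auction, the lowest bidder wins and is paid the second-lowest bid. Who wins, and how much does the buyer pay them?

Bids ranked: 16,000 (Sable) < 37,000 (Tessera) < 100,000 (Pike) < 193,000 (Novara) < 216,500 (Cobalt) < 223,500 (Arden) < …
Sable is lowest; is paid the second-lowest bid, $37,000.

Sable is paid $37,000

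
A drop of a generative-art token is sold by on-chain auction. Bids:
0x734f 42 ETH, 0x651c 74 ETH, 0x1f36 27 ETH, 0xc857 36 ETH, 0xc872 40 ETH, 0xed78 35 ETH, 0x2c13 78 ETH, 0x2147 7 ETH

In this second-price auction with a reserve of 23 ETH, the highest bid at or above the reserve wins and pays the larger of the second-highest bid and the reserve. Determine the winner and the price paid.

Bids in order: 78 (0x2c13) > 74 (0x651c) > 42 (0x734f) > 40 (0xc872) > 36 (0xc857) > 35 (0xed78) > …
0x2c13 has the top bid at or above the reserve (78 ETH).
max(second-highest 74 ETH, reserve 23 ETH) = 74 ETH; the reserve does not bind.

0x2c13 pays 74 ETH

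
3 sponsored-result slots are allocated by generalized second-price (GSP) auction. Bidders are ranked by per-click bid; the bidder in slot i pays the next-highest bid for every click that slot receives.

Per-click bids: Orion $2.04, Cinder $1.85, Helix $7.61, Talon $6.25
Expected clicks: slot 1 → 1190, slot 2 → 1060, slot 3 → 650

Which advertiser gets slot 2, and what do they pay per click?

Talon; $2.04 per click

Ranked by bid: $7.61 (Helix) > $6.25 (Talon) > $2.04 (Orion) > $1.85 (Cinder)
Slot 2 goes to the second-ranked bidder, Talon, who pays the next bid down: $2.04/click.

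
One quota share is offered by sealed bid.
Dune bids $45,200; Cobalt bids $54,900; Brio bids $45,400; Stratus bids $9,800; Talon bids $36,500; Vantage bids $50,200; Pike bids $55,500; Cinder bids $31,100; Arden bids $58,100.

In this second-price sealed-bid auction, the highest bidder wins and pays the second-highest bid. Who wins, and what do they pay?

Bids ranked: 58,100 (Arden) > 55,500 (Pike) > 54,900 (Cobalt) > 50,200 (Vantage) > 45,400 (Brio) > 45,200 (Dune) > …
Arden wins with the highest bid; price is set by the runner-up at $55,500.

Arden pays $55,500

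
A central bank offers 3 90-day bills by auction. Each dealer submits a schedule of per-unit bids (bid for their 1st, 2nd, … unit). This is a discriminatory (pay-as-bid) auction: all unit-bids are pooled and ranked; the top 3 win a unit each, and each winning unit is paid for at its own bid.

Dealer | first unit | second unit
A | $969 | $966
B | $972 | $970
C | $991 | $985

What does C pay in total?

C pays $1,976

Merging the schedules and taking the best 3: 991 (C-1), 985 (C-2), 972 (B-1)
Next rejected bid: $970 (not a price — pay-as-bid).
C's winning unit-bids: 991 + 985 = $1,976.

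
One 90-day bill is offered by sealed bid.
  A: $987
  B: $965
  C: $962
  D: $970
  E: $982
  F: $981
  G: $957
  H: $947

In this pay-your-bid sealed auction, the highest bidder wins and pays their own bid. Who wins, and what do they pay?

Sorting bids: 987 (A) > 982 (E) > 981 (F) > 970 (D) > 965 (B) > 962 (C) > …
First-price: A pays what they bid, $987.

A pays $987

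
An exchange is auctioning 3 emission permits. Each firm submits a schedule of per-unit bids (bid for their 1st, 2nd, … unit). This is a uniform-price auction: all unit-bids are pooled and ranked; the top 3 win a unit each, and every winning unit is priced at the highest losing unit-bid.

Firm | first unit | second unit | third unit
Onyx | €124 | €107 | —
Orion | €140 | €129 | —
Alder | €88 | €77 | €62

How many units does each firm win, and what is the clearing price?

Pooled unit-bids ranked (top 3): 140 (Orion-1), 129 (Orion-2), 124 (Onyx-1)
The (k+1)-th unit-bid is €107.
Allocation: Onyx 1, Orion 2.

Onyx 1, Orion 2; clearing price €107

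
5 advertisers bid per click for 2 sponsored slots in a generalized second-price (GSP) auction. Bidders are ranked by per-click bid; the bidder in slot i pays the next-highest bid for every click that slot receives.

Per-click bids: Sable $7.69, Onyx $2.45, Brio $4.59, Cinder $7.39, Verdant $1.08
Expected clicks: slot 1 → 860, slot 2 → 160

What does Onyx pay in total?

Sorting advertisers: $7.69 (Sable) > $7.39 (Cinder) > $4.59 (Brio) > …
Onyx ranks below slot 2 → no slot, pays nothing.

Onyx pays $0.00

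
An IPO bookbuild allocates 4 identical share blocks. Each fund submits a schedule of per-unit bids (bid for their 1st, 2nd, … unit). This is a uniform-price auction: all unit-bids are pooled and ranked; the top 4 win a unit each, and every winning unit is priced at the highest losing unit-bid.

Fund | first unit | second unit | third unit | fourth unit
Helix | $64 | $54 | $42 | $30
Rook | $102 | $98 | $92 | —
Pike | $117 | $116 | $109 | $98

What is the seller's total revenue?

Total revenue: $392

All unit-bids, highest first — top 4: 117 (Pike-1), 116 (Pike-2), 109 (Pike-3), 102 (Rook-1)
The (k+1)-th unit-bid is $98.
Allocation: Pike 3, Rook 1. Every unit priced at $98.
Revenue = 4 × 98 = $392.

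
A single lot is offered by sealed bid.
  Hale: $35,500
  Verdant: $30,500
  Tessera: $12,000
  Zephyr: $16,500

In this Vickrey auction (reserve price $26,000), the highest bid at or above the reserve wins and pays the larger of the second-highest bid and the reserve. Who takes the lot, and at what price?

Bids in order: 35,500 (Hale) > 30,500 (Verdant) > 16,500 (Zephyr) > 12,000 (Tessera)
Highest eligible bid: Hale at $35,500.
max(second-highest $30,500, reserve $26,000) = $30,500; the reserve does not bind.

Hale pays $30,500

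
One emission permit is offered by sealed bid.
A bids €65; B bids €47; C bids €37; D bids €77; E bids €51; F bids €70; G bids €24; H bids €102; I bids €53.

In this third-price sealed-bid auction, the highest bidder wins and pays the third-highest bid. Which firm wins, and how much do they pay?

H pays €70

Bids ranked: 102 (H) > 77 (D) > 70 (F) > 65 (A) > 53 (I) > 51 (E) > …
H wins; payment is bid #3 in the ranking = €70.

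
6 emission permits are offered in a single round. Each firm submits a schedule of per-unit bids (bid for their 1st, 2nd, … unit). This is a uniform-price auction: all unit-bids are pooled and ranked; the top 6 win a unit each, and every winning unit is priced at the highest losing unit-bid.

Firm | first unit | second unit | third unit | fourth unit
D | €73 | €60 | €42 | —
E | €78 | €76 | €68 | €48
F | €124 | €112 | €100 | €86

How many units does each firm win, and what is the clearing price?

Pooled unit-bids ranked (top 6): 124 (F-1), 112 (F-2), 100 (F-3), 86 (F-4), 78 (E-1), 76 (E-2)
First bid not allocated: €73.
Allocation: E 2, F 4.

E 2, F 4; clearing price €73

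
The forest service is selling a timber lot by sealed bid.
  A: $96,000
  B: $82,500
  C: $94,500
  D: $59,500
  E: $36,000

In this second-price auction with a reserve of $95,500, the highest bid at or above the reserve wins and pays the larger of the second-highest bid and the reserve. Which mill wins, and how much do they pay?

Second-price auction with a reserve of $95,500: the highest bid at or above the reserve wins and pays the larger of the second-highest bid and the reserve.
Sorting bids: 96,000 (A) > 94,500 (C) > 82,500 (B) > 59,500 (D) > 36,000 (E)
Highest eligible bid: A at $96,000.
max(second-highest $94,500, reserve $95,500) = $95,500.

A pays $95,500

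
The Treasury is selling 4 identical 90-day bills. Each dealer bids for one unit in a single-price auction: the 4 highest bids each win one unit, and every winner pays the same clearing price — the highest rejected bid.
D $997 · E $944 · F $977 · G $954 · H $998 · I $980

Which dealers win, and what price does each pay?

Ordering the bids: 998 (H), 997 (D), 980 (I), 977 (F), 954 (G), 944 (E)
The 4 highest are H, D, I, F.
First losing bid is G's $954, which sets the uniform price.

H, D, I, F; each pays $954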